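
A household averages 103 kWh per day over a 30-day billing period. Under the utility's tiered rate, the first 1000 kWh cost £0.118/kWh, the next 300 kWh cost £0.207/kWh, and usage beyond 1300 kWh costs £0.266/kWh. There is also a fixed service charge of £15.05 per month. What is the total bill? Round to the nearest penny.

£671.29

Usage = 103 kWh/day × 30 days = 3090 kWh
First 1000 kWh × £0.118 = £118.00
Next 300 kWh × £0.207 = £62.10
Remaining 1790 kWh × £0.266 = £476.14
Energy charge = £656.24; + service £15.05 = £671.29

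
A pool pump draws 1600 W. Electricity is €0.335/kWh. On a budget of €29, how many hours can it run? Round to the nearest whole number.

54 h

Energy budget = €29 / €0.335 per kWh = 86.57 kWh = 86,567 Wh
Runtime = 86,567 Wh / 1600 W = 54.1 h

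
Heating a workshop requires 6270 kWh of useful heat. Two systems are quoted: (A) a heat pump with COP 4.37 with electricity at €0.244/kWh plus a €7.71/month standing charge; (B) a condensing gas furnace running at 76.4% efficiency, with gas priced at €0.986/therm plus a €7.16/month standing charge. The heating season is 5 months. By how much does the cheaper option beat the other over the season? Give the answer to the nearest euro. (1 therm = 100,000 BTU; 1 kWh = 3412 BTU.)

Heat load = 6270 kWh × 3412 = 21,393,240 BTU
Gas: input = 21,393,240 / 0.764 = 28,001,623 BTU = 280 therm → 280 × €0.986 = €276.10; + 5 × €7.16 standing = €311.90
Heat pump: 21,393,240 BTU / 3412 = 6,270 kWh heat; / 4.37 = 1,435 kWh in → × €0.244 = €350.09; + 5 × €7.71 standing = €388.64
Difference = |€311.90 − €388.64| = €76.74 ≈ €77

€77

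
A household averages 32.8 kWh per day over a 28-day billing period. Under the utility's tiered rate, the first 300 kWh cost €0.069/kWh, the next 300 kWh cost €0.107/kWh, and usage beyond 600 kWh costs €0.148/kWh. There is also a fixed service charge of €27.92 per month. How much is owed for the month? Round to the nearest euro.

€128

Usage = 32.8 kWh/day × 28 days = 918.4 kWh
First 300 kWh × €0.069 = €20.70
Next 300 kWh × €0.107 = €32.10
Remaining 318.4 kWh × €0.148 = €47.12
Energy charge = €99.92; + service €27.92 = €127.84 ≈ €128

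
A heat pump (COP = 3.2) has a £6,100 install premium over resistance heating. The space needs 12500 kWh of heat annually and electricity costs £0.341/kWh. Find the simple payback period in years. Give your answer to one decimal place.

2.1 years

Resistance: 12500 kWh × £0.341 = £4,262.50/yr
Heat pump: 12500 / 3.2 = 3906 kWh in → × £0.341 = £1,332.03/yr
Annual savings = £2,930.47
Payback = £6,100 / £2,930.47 = 2.08 years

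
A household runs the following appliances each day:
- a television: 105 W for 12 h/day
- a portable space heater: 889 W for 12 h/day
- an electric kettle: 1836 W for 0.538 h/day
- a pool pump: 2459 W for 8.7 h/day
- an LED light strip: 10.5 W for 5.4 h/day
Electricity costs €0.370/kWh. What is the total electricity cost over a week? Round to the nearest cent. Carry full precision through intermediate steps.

€89.01

television: 105 W × 12 h × 7 d = 8,820 Wh = 8.82 kWh
portable space heater: 889 W × 12 h × 7 d = 74,676 Wh = 74.68 kWh
electric kettle: 1836 W × 0.538 h × 7 d = 6,914 Wh = 6.914 kWh
pool pump: 2459 W × 8.7 h × 7 d = 149,753 Wh = 149.8 kWh
LED light strip: 10.5 W × 5.4 h × 7 d = 397 Wh = 0.3969 kWh
Total energy = 8.82 + 74.68 + 6.914 + 149.8 + 0.3969 = 240.6 kWh
Cost = 240.6 kWh × €0.370 = €89.01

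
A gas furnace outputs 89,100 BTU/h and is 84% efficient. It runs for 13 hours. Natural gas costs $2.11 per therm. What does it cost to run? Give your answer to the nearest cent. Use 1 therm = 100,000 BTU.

$29.10

Heat delivered = 89,100 BTU/h × 13 h = 1,158,300 BTU
Gas input = 1,158,300 / 0.84 = 1,378,929 BTU
= 1,378,929 / 100,000 = 13.79 therm
Cost = 13.79 × $2.11/therm = $29.10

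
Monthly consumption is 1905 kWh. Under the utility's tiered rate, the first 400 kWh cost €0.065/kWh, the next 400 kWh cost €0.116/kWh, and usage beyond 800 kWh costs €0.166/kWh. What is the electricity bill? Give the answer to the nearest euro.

First 400 kWh × €0.065 = €26.00
Next 400 kWh × €0.116 = €46.40
Remaining 1105 kWh × €0.166 = €183.43
Total = €255.83 ≈ €256

€256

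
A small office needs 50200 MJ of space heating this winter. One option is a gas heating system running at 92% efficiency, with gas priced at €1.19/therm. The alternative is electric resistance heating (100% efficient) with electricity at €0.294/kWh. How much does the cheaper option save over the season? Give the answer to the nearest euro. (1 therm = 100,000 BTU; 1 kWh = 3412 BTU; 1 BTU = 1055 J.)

Heat load = 50200 MJ = 50,200,000,000 J / 1055 = 47,582,938 BTU
Gas: input = 47,582,938 / 0.92 = 51,720,585 BTU = 517.2 therm → 517.2 × €1.19 = €615.47
Electric: 47,582,938 BTU / 3412 = 13,950 kWh → × €0.294 = €4,100.05
Difference = |€615.47 − €4,100.05| = €3,484.58 ≈ €3485

€3485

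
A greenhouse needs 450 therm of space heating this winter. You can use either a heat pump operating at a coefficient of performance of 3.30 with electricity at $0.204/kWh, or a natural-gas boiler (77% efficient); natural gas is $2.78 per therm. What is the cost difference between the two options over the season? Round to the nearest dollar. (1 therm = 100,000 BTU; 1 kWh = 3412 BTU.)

Heat load = 450 therm × 100,000 = 45,000,000 BTU
Gas: input = 45,000,000 / 0.770 = 58,441,558 BTU = 584.4 therm → 584.4 × $2.78 = $1,624.68
Heat pump: 45,000,000 BTU / 3412 = 13,190 kWh heat; / 3.30 = 3,997 kWh in → × $0.204 = $815.30
Difference = |$1,624.68 − $815.30| = $809.37 ≈ $809

$809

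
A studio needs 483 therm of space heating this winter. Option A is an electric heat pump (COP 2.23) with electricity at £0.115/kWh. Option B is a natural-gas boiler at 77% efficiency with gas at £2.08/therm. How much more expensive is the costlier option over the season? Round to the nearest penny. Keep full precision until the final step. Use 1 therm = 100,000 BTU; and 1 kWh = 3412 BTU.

Heat load = 483 therm × 100,000 = 48,300,000 BTU
Gas: input = 48,300,000 / 0.77 = 62,727,273 BTU = 627.3 therm → 627.3 × £2.08 = £1,304.73
Heat pump: 48,300,000 BTU / 3412 = 14,160 kWh heat; / 2.23 = 6,348 kWh in → × £0.115 = £730.01
Difference = |£1,304.73 − £730.01| = £574.71

£574.71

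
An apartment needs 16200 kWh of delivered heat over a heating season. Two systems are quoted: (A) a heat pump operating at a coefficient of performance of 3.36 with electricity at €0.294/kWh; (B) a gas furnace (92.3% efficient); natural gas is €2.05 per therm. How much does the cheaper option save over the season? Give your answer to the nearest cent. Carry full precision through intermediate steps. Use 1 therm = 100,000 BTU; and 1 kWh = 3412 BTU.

Heat load = 16200 kWh × 3412 = 55,274,400 BTU
Gas: input = 55,274,400 / 0.923 = 59,885,590 BTU = 598.9 therm → 598.9 × €2.05 = €1,227.65
Heat pump: 55,274,400 BTU / 3412 = 16,200 kWh heat; / 3.36 = 4,821 kWh in → × €0.294 = €1,417.50
Difference = |€1,227.65 − €1,417.50| = €189.85

€189.85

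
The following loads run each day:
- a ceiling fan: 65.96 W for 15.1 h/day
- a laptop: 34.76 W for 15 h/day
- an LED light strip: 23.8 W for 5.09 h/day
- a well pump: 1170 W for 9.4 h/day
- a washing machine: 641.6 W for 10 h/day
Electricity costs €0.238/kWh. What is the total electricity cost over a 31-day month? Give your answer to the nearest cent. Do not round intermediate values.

€140.57

ceiling fan: 65.96 W × 15.1 h × 31 d = 30,876 Wh = 30.88 kWh
laptop: 34.76 W × 15 h × 31 d = 16,163 Wh = 16.16 kWh
LED light strip: 23.8 W × 5.09 h × 31 d = 3,755 Wh = 3.755 kWh
well pump: 1170 W × 9.4 h × 31 d = 340,938 Wh = 340.9 kWh
washing machine: 641.6 W × 10 h × 31 d = 198,896 Wh = 198.9 kWh
Total energy = 30.88 + 16.16 + 3.755 + 340.9 + 198.9 = 590.6 kWh
Cost = 590.6 kWh × €0.238 = €140.57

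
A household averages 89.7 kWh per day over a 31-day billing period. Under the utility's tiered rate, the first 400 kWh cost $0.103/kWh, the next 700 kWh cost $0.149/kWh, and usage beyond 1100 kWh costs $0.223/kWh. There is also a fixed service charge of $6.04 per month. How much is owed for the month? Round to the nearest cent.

$526.34

Usage = 89.7 kWh/day × 31 days = 2780.7 kWh
First 400 kWh × $0.103 = $41.20
Next 700 kWh × $0.149 = $104.30
Remaining 1680.7 kWh × $0.223 = $374.80
Energy charge = $520.30; + service $6.04 = $526.34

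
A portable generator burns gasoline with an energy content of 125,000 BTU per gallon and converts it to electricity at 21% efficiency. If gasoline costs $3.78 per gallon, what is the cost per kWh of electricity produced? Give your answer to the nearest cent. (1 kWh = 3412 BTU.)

Electrical output per gallon = 125,000 BTU × 0.21 / 3412 BTU/kWh = 7.693 kWh
Cost per kWh = $3.78 / 7.693 kWh = $0.491

$0.49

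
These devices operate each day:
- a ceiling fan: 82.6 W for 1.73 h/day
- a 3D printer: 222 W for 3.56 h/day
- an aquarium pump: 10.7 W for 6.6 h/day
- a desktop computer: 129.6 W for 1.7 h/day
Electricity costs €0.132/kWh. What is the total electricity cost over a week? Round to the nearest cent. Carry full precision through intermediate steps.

ceiling fan: 82.6 W × 1.73 h × 7 d = 1,000 Wh = 1 kWh
3D printer: 222 W × 3.56 h × 7 d = 5,532 Wh = 5.532 kWh
aquarium pump: 10.7 W × 6.6 h × 7 d = 494 Wh = 0.4943 kWh
desktop computer: 129.6 W × 1.7 h × 7 d = 1,542 Wh = 1.542 kWh
Total energy = 1 + 5.532 + 0.4943 + 1.542 = 8.569 kWh
Cost = 8.569 kWh × €0.132 = €1.13

€1.13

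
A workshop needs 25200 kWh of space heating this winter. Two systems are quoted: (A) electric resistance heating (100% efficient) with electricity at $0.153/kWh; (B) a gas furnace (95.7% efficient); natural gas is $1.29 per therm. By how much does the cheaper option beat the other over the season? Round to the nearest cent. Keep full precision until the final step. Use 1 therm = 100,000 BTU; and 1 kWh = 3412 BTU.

$2696.59

Heat load = 25200 kWh × 3412 = 85,982,400 BTU
Gas: input = 85,982,400 / 0.957 = 89,845,768 BTU = 898.5 therm → 898.5 × $1.29 = $1,159.01
Electric: 85,982,400 BTU / 3412 = 25,200 kWh → × $0.153 = $3,855.60
Difference = |$1,159.01 − $3,855.60| = $2,696.59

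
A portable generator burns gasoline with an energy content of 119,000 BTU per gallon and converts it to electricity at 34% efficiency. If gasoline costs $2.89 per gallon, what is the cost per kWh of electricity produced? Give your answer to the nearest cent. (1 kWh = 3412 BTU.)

Electrical output per gallon = 119,000 BTU × 0.34 / 3412 BTU/kWh = 11.86 kWh
Cost per kWh = $2.89 / 11.86 kWh = $0.244

$0.24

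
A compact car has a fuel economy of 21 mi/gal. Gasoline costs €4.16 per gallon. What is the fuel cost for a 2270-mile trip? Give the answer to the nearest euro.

€450

Fuel = 2270 mi / 21 mpg = 108.1 gal
Cost = 108.1 gal × €4.16/gal = €449.68 ≈ €450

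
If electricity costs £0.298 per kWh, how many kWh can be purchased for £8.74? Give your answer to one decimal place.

29.3 kWh

£8.74 / £0.298 per kWh = 29.33 kWh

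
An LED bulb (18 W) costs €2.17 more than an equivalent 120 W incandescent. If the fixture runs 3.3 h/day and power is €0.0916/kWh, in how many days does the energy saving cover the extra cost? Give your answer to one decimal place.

70.4 days

Power saved = 120 − 18 = 102 W
Daily energy saved = 102 W × 3.3 h = 336.6 Wh = 0.3366 kWh
Daily savings = 0.3366 × €0.0916 = €0.0308
Payback = €2.17 / €0.0308 per day = 70.38 days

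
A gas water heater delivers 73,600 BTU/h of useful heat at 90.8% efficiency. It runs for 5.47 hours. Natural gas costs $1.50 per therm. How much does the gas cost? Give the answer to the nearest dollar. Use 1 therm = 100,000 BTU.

$7

Heat delivered = 73,600 BTU/h × 5.47 h = 402,592 BTU
Gas input = 402,592 / 0.908 = 443,383 BTU
= 443,383 / 100,000 = 4.434 therm
Cost = 4.434 × $1.50/therm = $6.65 ≈ $7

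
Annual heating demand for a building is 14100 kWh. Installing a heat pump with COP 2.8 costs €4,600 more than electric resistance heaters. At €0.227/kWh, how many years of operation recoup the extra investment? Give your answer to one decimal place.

Resistance: 14100 kWh × €0.227 = €3,200.70/yr
Heat pump: 14100 / 2.8 = 5036 kWh in → × €0.227 = €1,143.11/yr
Annual savings = €2,057.59
Payback = €4,600 / €2,057.59 = 2.24 years

2.2 years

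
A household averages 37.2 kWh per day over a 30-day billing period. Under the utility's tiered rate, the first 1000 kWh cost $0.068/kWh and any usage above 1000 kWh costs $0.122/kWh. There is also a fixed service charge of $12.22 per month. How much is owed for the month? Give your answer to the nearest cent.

Usage = 37.2 kWh/day × 30 days = 1116 kWh
First 1000 kWh × $0.068 = $68.00
Remaining 116 kWh × $0.122 = $14.15
Energy charge = $82.15; + service $12.22 = $94.37

$94.37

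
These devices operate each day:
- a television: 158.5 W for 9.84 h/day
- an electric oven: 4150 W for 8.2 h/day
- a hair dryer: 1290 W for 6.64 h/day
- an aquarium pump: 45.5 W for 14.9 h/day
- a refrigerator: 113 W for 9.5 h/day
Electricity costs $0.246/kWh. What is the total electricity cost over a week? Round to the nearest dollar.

television: 158.5 W × 9.84 h × 7 d = 10,917 Wh = 10.92 kWh
electric oven: 4150 W × 8.2 h × 7 d = 238,210 Wh = 238.2 kWh
hair dryer: 1290 W × 6.64 h × 7 d = 59,959 Wh = 59.96 kWh
aquarium pump: 45.5 W × 14.9 h × 7 d = 4,746 Wh = 4.746 kWh
refrigerator: 113 W × 9.5 h × 7 d = 7,514 Wh = 7.514 kWh
Total energy = 10.92 + 238.2 + 59.96 + 4.746 + 7.514 = 321.3 kWh
Cost = 321.3 kWh × $0.246 = $79.05 ≈ $79

$79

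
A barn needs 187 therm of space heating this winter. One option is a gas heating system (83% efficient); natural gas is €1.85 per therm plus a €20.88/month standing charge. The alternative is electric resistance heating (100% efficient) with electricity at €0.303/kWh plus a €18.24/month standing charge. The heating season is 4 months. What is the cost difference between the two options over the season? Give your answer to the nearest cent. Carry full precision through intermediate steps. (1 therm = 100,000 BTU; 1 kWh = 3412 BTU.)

Heat load = 187 therm × 100,000 = 18,700,000 BTU
Gas: input = 18,700,000 / 0.83 = 22,530,120 BTU = 225.3 therm → 225.3 × €1.85 = €416.81; + 4 × €20.88 standing = €500.33
Electric: 18,700,000 BTU / 3412 = 5,481 kWh → × €0.303 = €1,660.64; + 4 × €18.24 standing = €1,733.60
Difference = |€500.33 − €1,733.60| = €1,233.27

€1233.27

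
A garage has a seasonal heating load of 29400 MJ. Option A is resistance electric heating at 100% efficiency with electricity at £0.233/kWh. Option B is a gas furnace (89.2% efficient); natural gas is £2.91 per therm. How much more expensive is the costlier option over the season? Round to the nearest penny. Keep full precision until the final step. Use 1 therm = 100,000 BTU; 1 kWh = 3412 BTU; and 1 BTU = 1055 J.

£993.89

Heat load = 29400 MJ = 29,400,000,000 J / 1055 = 27,867,299 BTU
Gas: input = 27,867,299 / 0.892 = 31,241,366 BTU = 312.4 therm → 312.4 × £2.91 = £909.12
Electric: 27,867,299 BTU / 3412 = 8,167 kWh → × £0.233 = £1,903.01
Difference = |£909.12 − £1,903.01| = £993.89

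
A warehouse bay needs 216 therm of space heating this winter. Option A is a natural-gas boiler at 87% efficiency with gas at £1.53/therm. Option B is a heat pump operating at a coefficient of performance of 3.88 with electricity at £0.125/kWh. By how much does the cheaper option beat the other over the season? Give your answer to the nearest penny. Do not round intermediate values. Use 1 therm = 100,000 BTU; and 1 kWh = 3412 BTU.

£175.91

Heat load = 216 therm × 100,000 = 21,600,000 BTU
Gas: input = 21,600,000 / 0.87 = 24,827,586 BTU = 248.3 therm → 248.3 × £1.53 = £379.86
Heat pump: 21,600,000 BTU / 3412 = 6,331 kWh heat; / 3.88 = 1,632 kWh in → × £0.125 = £203.95
Difference = |£379.86 − £203.95| = £175.91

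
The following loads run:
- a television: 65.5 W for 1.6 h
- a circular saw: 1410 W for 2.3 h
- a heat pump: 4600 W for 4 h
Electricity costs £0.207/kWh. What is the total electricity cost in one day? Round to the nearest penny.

television: 65.5 W × 1.6 h = 105 Wh = 0.1048 kWh
circular saw: 1410 W × 2.3 h = 3,243 Wh = 3.243 kWh
heat pump: 4600 W × 4 h = 18,400 Wh = 18.4 kWh
Total energy = 0.1048 + 3.243 + 18.4 = 21.75 kWh
Cost = 21.75 kWh × £0.207 = £4.50

£4.50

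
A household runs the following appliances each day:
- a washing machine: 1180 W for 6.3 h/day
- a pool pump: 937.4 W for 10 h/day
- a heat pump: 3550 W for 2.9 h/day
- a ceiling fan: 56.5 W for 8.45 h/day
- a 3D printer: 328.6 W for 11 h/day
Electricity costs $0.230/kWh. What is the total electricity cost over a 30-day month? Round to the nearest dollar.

$215

washing machine: 1180 W × 6.3 h × 30 d = 223,020 Wh = 223 kWh
pool pump: 937.4 W × 10 h × 30 d = 281,220 Wh = 281.2 kWh
heat pump: 3550 W × 2.9 h × 30 d = 308,850 Wh = 308.9 kWh
ceiling fan: 56.5 W × 8.45 h × 30 d = 14,323 Wh = 14.32 kWh
3D printer: 328.6 W × 11 h × 30 d = 108,438 Wh = 108.4 kWh
Total energy = 223 + 281.2 + 308.9 + 14.32 + 108.4 = 935.9 kWh
Cost = 935.9 kWh × $0.230 = $215.25 ≈ $215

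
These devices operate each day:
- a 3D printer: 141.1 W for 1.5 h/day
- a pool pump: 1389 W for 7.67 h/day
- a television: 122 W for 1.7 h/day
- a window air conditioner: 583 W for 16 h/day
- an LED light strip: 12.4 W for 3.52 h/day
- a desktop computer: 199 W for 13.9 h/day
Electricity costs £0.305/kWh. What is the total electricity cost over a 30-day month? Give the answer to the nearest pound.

£212

3D printer: 141.1 W × 1.5 h × 30 d = 6,349 Wh = 6.349 kWh
pool pump: 1389 W × 7.67 h × 30 d = 319,609 Wh = 319.6 kWh
television: 122 W × 1.7 h × 30 d = 6,222 Wh = 6.222 kWh
window air conditioner: 583 W × 16 h × 30 d = 279,840 Wh = 279.8 kWh
LED light strip: 12.4 W × 3.52 h × 30 d = 1,309 Wh = 1.309 kWh
desktop computer: 199 W × 13.9 h × 30 d = 82,983 Wh = 82.98 kWh
Total energy = 6.349 + 319.6 + 6.222 + 279.8 + 1.309 + 82.98 = 696.3 kWh
Cost = 696.3 kWh × £0.305 = £212.38 ≈ £212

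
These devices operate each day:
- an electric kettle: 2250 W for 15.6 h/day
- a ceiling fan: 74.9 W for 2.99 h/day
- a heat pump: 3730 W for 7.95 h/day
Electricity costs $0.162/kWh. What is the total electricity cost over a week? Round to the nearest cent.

$73.68

electric kettle: 2250 W × 15.6 h × 7 d = 245,700 Wh = 245.7 kWh
ceiling fan: 74.9 W × 2.99 h × 7 d = 1,568 Wh = 1.568 kWh
heat pump: 3730 W × 7.95 h × 7 d = 207,574 Wh = 207.6 kWh
Total energy = 245.7 + 1.568 + 207.6 = 454.8 kWh
Cost = 454.8 kWh × $0.162 = $73.68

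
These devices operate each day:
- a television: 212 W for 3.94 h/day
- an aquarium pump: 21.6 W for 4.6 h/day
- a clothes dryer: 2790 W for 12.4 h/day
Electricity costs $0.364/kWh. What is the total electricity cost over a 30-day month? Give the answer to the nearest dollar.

television: 212 W × 3.94 h × 30 d = 25,058 Wh = 25.06 kWh
aquarium pump: 21.6 W × 4.6 h × 30 d = 2,981 Wh = 2.981 kWh
clothes dryer: 2790 W × 12.4 h × 30 d = 1,037,880 Wh = 1,038 kWh
Total energy = 25.06 + 2.981 + 1,038 = 1,066 kWh
Cost = 1,066 kWh × $0.364 = $387.99 ≈ $388

$388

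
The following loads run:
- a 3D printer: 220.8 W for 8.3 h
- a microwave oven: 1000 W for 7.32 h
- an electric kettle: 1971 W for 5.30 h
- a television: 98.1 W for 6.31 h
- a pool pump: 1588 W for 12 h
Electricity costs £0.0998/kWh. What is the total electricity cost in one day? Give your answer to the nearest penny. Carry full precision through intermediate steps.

3D printer: 220.8 W × 8.3 h = 1,833 Wh = 1.833 kWh
microwave oven: 1000 W × 7.32 h = 7,320 Wh = 7.32 kWh
electric kettle: 1971 W × 5.30 h = 10,446 Wh = 10.45 kWh
television: 98.1 W × 6.31 h = 619 Wh = 0.619 kWh
pool pump: 1588 W × 12 h = 19,056 Wh = 19.06 kWh
Total energy = 1.833 + 7.32 + 10.45 + 0.619 + 19.06 = 39.27 kWh
Cost = 39.27 kWh × £0.0998 = £3.92

£3.92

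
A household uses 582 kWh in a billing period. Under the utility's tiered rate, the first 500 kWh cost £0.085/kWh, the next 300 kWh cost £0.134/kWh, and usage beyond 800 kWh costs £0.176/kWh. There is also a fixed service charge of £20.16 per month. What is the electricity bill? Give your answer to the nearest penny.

£73.65

First 500 kWh × £0.085 = £42.50
Next 82 kWh × £0.134 = £10.99
Remaining tier: 0 kWh (not reached)
Energy charge = £53.49; + service £20.16 = £73.65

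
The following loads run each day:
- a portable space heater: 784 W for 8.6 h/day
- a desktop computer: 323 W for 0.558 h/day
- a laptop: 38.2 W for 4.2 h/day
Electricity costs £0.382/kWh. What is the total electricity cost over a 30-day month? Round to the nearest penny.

£81.17

portable space heater: 784 W × 8.6 h × 30 d = 202,272 Wh = 202.3 kWh
desktop computer: 323 W × 0.558 h × 30 d = 5,407 Wh = 5.407 kWh
laptop: 38.2 W × 4.2 h × 30 d = 4,813 Wh = 4.813 kWh
Total energy = 202.3 + 5.407 + 4.813 = 212.5 kWh
Cost = 212.5 kWh × £0.382 = £81.17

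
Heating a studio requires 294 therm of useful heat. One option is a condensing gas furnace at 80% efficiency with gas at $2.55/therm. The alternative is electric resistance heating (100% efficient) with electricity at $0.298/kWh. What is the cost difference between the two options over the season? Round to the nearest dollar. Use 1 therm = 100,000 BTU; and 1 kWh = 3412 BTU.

Heat load = 294 therm × 100,000 = 29,400,000 BTU
Gas: input = 29,400,000 / 0.80 = 36,750,000 BTU = 367.5 therm → 367.5 × $2.55 = $937.12
Electric: 29,400,000 BTU / 3412 = 8,617 kWh → × $0.298 = $2,567.76
Difference = |$937.12 − $2,567.76| = $1,630.64 ≈ $1631

$1631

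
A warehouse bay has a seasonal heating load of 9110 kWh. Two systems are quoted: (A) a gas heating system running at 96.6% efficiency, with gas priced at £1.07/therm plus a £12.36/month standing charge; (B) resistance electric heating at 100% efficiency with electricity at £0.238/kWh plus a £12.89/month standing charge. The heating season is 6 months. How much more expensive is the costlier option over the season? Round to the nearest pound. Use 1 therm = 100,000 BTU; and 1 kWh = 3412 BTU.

£1827

Heat load = 9110 kWh × 3412 = 31,083,320 BTU
Gas: input = 31,083,320 / 0.966 = 32,177,350 BTU = 321.8 therm → 321.8 × £1.07 = £344.30; + 6 × £12.36 standing = £418.46
Electric: 31,083,320 BTU / 3412 = 9,110 kWh → × £0.238 = £2,168.18; + 6 × £12.89 standing = £2,245.52
Difference = |£418.46 − £2,245.52| = £1,827.06 ≈ £1827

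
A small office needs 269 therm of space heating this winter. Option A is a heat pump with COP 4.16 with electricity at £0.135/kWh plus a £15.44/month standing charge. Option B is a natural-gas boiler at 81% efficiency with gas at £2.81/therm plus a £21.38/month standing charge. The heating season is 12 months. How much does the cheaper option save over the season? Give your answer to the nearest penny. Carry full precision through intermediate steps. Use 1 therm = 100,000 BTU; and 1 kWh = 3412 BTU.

Heat load = 269 therm × 100,000 = 26,900,000 BTU
Gas: input = 26,900,000 / 0.810 = 33,209,877 BTU = 332.1 therm → 332.1 × £2.81 = £933.20; + 12 × £21.38 standing = £1,189.76
Heat pump: 26,900,000 BTU / 3412 = 7,884 kWh heat; / 4.16 = 1,895 kWh in → × £0.135 = £255.85; + 12 × £15.44 standing = £441.13
Difference = |£1,189.76 − £441.13| = £748.63

£748.63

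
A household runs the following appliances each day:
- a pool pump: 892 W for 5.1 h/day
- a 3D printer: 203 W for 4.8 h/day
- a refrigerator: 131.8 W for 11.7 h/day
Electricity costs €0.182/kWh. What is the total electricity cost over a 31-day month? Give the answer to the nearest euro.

€40

pool pump: 892 W × 5.1 h × 31 d = 141,025 Wh = 141 kWh
3D printer: 203 W × 4.8 h × 31 d = 30,206 Wh = 30.21 kWh
refrigerator: 131.8 W × 11.7 h × 31 d = 47,804 Wh = 47.8 kWh
Total energy = 141 + 30.21 + 47.8 = 219 kWh
Cost = 219 kWh × €0.182 = €39.86 ≈ €40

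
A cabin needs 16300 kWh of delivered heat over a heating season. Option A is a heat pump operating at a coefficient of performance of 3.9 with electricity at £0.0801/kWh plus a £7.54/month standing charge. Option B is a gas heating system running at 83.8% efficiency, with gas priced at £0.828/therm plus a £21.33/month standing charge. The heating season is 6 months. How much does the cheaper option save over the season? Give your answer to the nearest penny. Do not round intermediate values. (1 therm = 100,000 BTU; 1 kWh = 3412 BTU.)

Heat load = 16300 kWh × 3412 = 55,615,600 BTU
Gas: input = 55,615,600 / 0.838 = 66,367,064 BTU = 663.7 therm → 663.7 × £0.828 = £549.52; + 6 × £21.33 standing = £677.50
Heat pump: 55,615,600 BTU / 3412 = 16,300 kWh heat; / 3.9 = 4,179 kWh in → × £0.0801 = £334.78; + 6 × £7.54 standing = £380.02
Difference = |£677.50 − £380.02| = £297.48

£297.48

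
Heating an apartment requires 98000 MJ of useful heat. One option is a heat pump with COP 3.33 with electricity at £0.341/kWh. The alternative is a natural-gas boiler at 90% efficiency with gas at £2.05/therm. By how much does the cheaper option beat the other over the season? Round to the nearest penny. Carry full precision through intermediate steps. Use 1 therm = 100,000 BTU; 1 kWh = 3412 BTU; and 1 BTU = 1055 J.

Heat load = 98000 MJ = 98,000,000,000 J / 1055 = 92,890,995 BTU
Gas: input = 92,890,995 / 0.900 = 103,212,217 BTU = 1,032 therm → 1,032 × £2.05 = £2,115.85
Heat pump: 92,890,995 BTU / 3412 = 27,220 kWh heat; / 3.33 = 8,176 kWh in → × £0.341 = £2,787.88
Difference = |£2,115.85 − £2,787.88| = £672.03

£672.03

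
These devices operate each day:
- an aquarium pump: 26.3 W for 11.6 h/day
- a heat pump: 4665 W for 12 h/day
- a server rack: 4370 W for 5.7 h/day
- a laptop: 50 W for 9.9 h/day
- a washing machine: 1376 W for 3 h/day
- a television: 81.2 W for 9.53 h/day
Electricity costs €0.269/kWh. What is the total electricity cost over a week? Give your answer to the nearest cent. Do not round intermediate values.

aquarium pump: 26.3 W × 11.6 h × 7 d = 2,136 Wh = 2.136 kWh
heat pump: 4665 W × 12 h × 7 d = 391,860 Wh = 391.9 kWh
server rack: 4370 W × 5.7 h × 7 d = 174,363 Wh = 174.4 kWh
laptop: 50 W × 9.9 h × 7 d = 3,465 Wh = 3.465 kWh
washing machine: 1376 W × 3 h × 7 d = 28,896 Wh = 28.9 kWh
television: 81.2 W × 9.53 h × 7 d = 5,417 Wh = 5.417 kWh
Total energy = 2.136 + 391.9 + 174.4 + 3.465 + 28.9 + 5.417 = 606.1 kWh
Cost = 606.1 kWh × €0.269 = €163.05

€163.05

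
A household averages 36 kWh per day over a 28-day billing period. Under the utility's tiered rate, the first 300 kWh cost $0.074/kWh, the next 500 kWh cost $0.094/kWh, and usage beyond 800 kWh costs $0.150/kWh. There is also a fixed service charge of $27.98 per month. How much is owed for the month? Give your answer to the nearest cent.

$128.38

Usage = 36 kWh/day × 28 days = 1008 kWh
First 300 kWh × $0.074 = $22.20
Next 500 kWh × $0.094 = $47.00
Remaining 208 kWh × $0.150 = $31.20
Energy charge = $100.40; + service $27.98 = $128.38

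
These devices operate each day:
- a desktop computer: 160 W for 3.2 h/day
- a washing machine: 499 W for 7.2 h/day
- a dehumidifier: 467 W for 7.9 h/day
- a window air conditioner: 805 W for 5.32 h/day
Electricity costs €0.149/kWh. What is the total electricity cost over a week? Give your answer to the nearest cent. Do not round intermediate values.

€12.60

desktop computer: 160 W × 3.2 h × 7 d = 3,584 Wh = 3.584 kWh
washing machine: 499 W × 7.2 h × 7 d = 25,150 Wh = 25.15 kWh
dehumidifier: 467 W × 7.9 h × 7 d = 25,825 Wh = 25.83 kWh
window air conditioner: 805 W × 5.32 h × 7 d = 29,978 Wh = 29.98 kWh
Total energy = 3.584 + 25.15 + 25.83 + 29.98 = 84.54 kWh
Cost = 84.54 kWh × €0.149 = €12.60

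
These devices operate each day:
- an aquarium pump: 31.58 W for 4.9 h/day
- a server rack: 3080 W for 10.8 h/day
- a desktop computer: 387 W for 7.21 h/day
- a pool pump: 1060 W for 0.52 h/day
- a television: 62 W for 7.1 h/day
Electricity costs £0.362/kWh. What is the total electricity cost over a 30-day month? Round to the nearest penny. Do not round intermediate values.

aquarium pump: 31.58 W × 4.9 h × 30 d = 4,642 Wh = 4.642 kWh
server rack: 3080 W × 10.8 h × 30 d = 997,920 Wh = 997.9 kWh
desktop computer: 387 W × 7.21 h × 30 d = 83,708 Wh = 83.71 kWh
pool pump: 1060 W × 0.52 h × 30 d = 16,536 Wh = 16.54 kWh
television: 62 W × 7.1 h × 30 d = 13,206 Wh = 13.21 kWh
Total energy = 4.642 + 997.9 + 83.71 + 16.54 + 13.21 = 1,116 kWh
Cost = 1,116 kWh × £0.362 = £404.00

£404.00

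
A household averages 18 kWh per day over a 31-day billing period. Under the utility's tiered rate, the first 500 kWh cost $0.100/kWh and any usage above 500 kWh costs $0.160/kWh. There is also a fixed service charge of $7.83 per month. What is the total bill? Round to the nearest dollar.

$67

Usage = 18 kWh/day × 31 days = 558 kWh
First 500 kWh × $0.100 = $50.00
Remaining 58 kWh × $0.160 = $9.28
Energy charge = $59.28; + service $7.83 = $67.11 ≈ $67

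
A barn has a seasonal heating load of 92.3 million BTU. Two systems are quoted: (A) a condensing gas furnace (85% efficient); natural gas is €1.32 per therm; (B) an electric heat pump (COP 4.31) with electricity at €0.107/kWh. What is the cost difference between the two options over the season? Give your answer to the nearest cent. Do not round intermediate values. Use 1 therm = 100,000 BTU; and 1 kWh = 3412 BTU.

€761.78

Heat load = 92.3 × 10⁶ BTU = 92,300,000 BTU
Gas: input = 92,300,000 / 0.85 = 108,588,235 BTU = 1,086 therm → 1,086 × €1.32 = €1,433.36
Heat pump: 92,300,000 BTU / 3412 = 27,050 kWh heat; / 4.31 = 6,276 kWh in → × €0.107 = €671.58
Difference = |€1,433.36 − €671.58| = €761.78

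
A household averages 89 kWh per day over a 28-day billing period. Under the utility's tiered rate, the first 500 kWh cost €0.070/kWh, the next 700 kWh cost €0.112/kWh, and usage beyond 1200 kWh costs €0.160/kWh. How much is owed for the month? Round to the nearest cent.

€320.12

Usage = 89 kWh/day × 28 days = 2492 kWh
First 500 kWh × €0.070 = €35.00
Next 700 kWh × €0.112 = €78.40
Remaining 1292 kWh × €0.160 = €206.72
Total = €320.12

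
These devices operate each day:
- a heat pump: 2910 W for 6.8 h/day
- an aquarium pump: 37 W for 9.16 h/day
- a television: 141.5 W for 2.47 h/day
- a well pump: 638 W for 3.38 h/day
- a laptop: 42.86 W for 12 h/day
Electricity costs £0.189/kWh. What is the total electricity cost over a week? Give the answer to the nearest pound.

heat pump: 2910 W × 6.8 h × 7 d = 138,516 Wh = 138.5 kWh
aquarium pump: 37 W × 9.16 h × 7 d = 2,372 Wh = 2.372 kWh
television: 141.5 W × 2.47 h × 7 d = 2,447 Wh = 2.447 kWh
well pump: 638 W × 3.38 h × 7 d = 15,095 Wh = 15.1 kWh
laptop: 42.86 W × 12 h × 7 d = 3,600 Wh = 3.6 kWh
Total energy = 138.5 + 2.372 + 2.447 + 15.1 + 3.6 = 162 kWh
Cost = 162 kWh × £0.189 = £30.62 ≈ £31

£31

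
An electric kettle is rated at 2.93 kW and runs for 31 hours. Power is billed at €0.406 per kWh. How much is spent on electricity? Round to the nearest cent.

€36.88

Energy = 2930 W × 31 h = 90,830 Wh = 90.83 kWh
Cost = 90.83 kWh × €0.406/kWh = €36.88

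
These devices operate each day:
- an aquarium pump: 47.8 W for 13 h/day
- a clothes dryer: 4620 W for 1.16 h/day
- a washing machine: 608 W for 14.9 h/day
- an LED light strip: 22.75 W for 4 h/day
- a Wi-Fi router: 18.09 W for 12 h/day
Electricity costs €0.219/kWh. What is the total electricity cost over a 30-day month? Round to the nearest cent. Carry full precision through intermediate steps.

aquarium pump: 47.8 W × 13 h × 30 d = 18,642 Wh = 18.64 kWh
clothes dryer: 4620 W × 1.16 h × 30 d = 160,776 Wh = 160.8 kWh
washing machine: 608 W × 14.9 h × 30 d = 271,776 Wh = 271.8 kWh
LED light strip: 22.75 W × 4 h × 30 d = 2,730 Wh = 2.73 kWh
Wi-Fi router: 18.09 W × 12 h × 30 d = 6,512 Wh = 6.512 kWh
Total energy = 18.64 + 160.8 + 271.8 + 2.73 + 6.512 = 460.4 kWh
Cost = 460.4 kWh × €0.219 = €100.84

€100.84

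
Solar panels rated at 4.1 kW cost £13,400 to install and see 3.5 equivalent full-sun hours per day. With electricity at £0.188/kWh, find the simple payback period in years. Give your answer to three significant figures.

Daily generation = 4.1 kW × 3.5 h = 14.35 kWh
Annual generation = 14.35 × 365 = 5237.7 kWh
Annual savings = 5237.7 × £0.188 = £984.70
Payback = £13,400 / £984.70 = 13.6 years

13.6 years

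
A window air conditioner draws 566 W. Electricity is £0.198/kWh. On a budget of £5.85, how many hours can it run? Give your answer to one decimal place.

Energy budget = £5.85 / £0.198 per kWh = 29.55 kWh = 29,545 Wh
Runtime = 29,545 Wh / 566 W = 52.2 h

52.2 h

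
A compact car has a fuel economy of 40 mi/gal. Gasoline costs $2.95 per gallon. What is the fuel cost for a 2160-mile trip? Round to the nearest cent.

$159.30

Fuel = 2160 mi / 40 mpg = 54 gal
Cost = 54 gal × $2.95/gal = $159.30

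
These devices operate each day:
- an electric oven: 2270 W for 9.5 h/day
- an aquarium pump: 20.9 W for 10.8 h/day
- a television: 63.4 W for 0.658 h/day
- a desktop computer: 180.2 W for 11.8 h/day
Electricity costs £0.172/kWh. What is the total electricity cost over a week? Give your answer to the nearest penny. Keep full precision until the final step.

electric oven: 2270 W × 9.5 h × 7 d = 150,955 Wh = 151 kWh
aquarium pump: 20.9 W × 10.8 h × 7 d = 1,580 Wh = 1.58 kWh
television: 63.4 W × 0.658 h × 7 d = 292 Wh = 0.292 kWh
desktop computer: 180.2 W × 11.8 h × 7 d = 14,885 Wh = 14.88 kWh
Total energy = 151 + 1.58 + 0.292 + 14.88 = 167.7 kWh
Cost = 167.7 kWh × £0.172 = £28.85

£28.85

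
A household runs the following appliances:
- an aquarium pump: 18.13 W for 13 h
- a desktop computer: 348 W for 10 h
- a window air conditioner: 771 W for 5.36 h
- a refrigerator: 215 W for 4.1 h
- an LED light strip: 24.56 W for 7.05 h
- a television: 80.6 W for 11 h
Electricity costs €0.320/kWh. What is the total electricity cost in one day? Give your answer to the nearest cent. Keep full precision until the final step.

aquarium pump: 18.13 W × 13 h = 236 Wh = 0.2357 kWh
desktop computer: 348 W × 10 h = 3,480 Wh = 3.48 kWh
window air conditioner: 771 W × 5.36 h = 4,133 Wh = 4.133 kWh
refrigerator: 215 W × 4.1 h = 881 Wh = 0.8815 kWh
LED light strip: 24.56 W × 7.05 h = 173 Wh = 0.1731 kWh
television: 80.6 W × 11 h = 887 Wh = 0.8866 kWh
Total energy = 0.2357 + 3.48 + 4.133 + 0.8815 + 0.1731 + 0.8866 = 9.789 kWh
Cost = 9.789 kWh × €0.320 = €3.13

€3.13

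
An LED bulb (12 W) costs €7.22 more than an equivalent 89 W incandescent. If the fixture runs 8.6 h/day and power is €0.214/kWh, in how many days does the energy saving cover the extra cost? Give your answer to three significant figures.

Power saved = 89 − 12 = 77 W
Daily energy saved = 77 W × 8.6 h = 662.2 Wh = 0.6622 kWh
Daily savings = 0.6622 × €0.214 = €0.1417
Payback = €7.22 / €0.1417 per day = 50.95 days

50.9 days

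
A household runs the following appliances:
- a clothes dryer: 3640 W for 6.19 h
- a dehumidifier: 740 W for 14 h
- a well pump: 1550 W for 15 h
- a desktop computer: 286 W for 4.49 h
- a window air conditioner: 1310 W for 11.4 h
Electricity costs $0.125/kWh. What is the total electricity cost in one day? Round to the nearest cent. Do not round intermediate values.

$9.04

clothes dryer: 3640 W × 6.19 h = 22,532 Wh = 22.53 kWh
dehumidifier: 740 W × 14 h = 10,360 Wh = 10.36 kWh
well pump: 1550 W × 15 h = 23,250 Wh = 23.25 kWh
desktop computer: 286 W × 4.49 h = 1,284 Wh = 1.284 kWh
window air conditioner: 1310 W × 11.4 h = 14,934 Wh = 14.93 kWh
Total energy = 22.53 + 10.36 + 23.25 + 1.284 + 14.93 = 72.36 kWh
Cost = 72.36 kWh × $0.125 = $9.04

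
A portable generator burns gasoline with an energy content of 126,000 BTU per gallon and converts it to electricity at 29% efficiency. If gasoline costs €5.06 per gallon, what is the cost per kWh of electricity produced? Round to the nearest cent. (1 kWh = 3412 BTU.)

€0.47

Electrical output per gallon = 126,000 BTU × 0.29 / 3412 BTU/kWh = 10.71 kWh
Cost per kWh = €5.06 / 10.71 kWh = €0.472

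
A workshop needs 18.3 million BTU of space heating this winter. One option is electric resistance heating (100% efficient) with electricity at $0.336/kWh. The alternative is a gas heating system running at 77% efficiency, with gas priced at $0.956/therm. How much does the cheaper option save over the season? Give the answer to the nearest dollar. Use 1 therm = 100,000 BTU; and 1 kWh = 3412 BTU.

Heat load = 18.3 × 10⁶ BTU = 18,300,000 BTU
Gas: input = 18,300,000 / 0.77 = 23,766,234 BTU = 237.7 therm → 237.7 × $0.956 = $227.21
Electric: 18,300,000 BTU / 3412 = 5,363 kWh → × $0.336 = $1,802.11
Difference = |$227.21 − $1,802.11| = $1,574.91 ≈ $1575

$1575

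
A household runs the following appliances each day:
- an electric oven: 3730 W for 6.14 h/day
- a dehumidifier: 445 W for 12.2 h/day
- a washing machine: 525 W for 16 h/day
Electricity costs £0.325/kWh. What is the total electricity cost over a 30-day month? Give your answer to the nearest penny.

£358.13

electric oven: 3730 W × 6.14 h × 30 d = 687,066 Wh = 687.1 kWh
dehumidifier: 445 W × 12.2 h × 30 d = 162,870 Wh = 162.9 kWh
washing machine: 525 W × 16 h × 30 d = 252,000 Wh = 252 kWh
Total energy = 687.1 + 162.9 + 252 = 1,102 kWh
Cost = 1,102 kWh × £0.325 = £358.13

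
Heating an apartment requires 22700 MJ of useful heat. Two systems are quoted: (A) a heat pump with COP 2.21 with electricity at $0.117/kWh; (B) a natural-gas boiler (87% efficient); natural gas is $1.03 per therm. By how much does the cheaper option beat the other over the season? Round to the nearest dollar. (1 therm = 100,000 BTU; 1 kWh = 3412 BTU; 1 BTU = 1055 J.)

Heat load = 22700 MJ = 22,700,000,000 J / 1055 = 21,516,588 BTU
Gas: input = 21,516,588 / 0.87 = 24,731,710 BTU = 247.3 therm → 247.3 × $1.03 = $254.74
Heat pump: 21,516,588 BTU / 3412 = 6,306 kWh heat; / 2.21 = 2,853 kWh in → × $0.117 = $333.86
Difference = |$254.74 − $333.86| = $79.12 ≈ $79

$79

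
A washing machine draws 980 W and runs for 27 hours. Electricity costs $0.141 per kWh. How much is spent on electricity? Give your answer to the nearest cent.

Energy = 980 W × 27 h = 26,460 Wh = 26.46 kWh
Cost = 26.46 kWh × $0.141/kWh = $3.73

$3.73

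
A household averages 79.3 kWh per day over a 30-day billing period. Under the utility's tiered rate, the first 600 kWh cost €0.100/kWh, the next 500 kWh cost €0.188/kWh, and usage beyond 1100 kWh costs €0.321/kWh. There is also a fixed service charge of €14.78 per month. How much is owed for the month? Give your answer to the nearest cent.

Usage = 79.3 kWh/day × 30 days = 2379 kWh
First 600 kWh × €0.100 = €60.00
Next 500 kWh × €0.188 = €94.00
Remaining 1279 kWh × €0.321 = €410.56
Energy charge = €564.56; + service €14.78 = €579.34

€579.34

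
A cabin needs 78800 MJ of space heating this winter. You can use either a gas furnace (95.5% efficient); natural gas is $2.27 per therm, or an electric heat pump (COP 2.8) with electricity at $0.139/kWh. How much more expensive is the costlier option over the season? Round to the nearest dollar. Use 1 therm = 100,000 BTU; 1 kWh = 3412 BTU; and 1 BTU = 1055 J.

$689

Heat load = 78800 MJ = 78,800,000,000 J / 1055 = 74,691,943 BTU
Gas: input = 74,691,943 / 0.955 = 78,211,459 BTU = 782.1 therm → 782.1 × $2.27 = $1,775.40
Heat pump: 74,691,943 BTU / 3412 = 21,890 kWh heat; / 2.8 = 7,818 kWh in → × $0.139 = $1,086.73
Difference = |$1,775.40 − $1,086.73| = $688.67 ≈ $689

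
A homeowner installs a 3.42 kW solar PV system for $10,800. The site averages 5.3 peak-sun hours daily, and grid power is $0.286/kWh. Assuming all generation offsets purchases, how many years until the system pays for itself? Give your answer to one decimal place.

Daily generation = 3.42 kW × 5.3 h = 18.13 kWh
Annual generation = 18.13 × 365 = 6616 kWh
Annual savings = 6616 × $0.286 = $1,892.17
Payback = $10,800 / $1,892.17 = 5.71 years

5.7 years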